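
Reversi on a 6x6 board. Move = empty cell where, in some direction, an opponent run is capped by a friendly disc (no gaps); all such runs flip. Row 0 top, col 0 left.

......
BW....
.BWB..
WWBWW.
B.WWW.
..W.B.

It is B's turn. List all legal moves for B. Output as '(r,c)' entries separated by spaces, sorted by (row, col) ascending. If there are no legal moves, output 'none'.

(0,0): no bracket -> illegal
(0,1): flips 1 -> legal
(0,2): no bracket -> illegal
(1,2): flips 2 -> legal
(1,3): flips 2 -> legal
(2,0): flips 1 -> legal
(2,4): flips 2 -> legal
(2,5): no bracket -> illegal
(3,5): flips 2 -> legal
(4,1): flips 1 -> legal
(4,5): flips 1 -> legal
(5,1): no bracket -> illegal
(5,3): flips 2 -> legal
(5,5): no bracket -> illegal

Answer: (0,1) (1,2) (1,3) (2,0) (2,4) (3,5) (4,1) (4,5) (5,3)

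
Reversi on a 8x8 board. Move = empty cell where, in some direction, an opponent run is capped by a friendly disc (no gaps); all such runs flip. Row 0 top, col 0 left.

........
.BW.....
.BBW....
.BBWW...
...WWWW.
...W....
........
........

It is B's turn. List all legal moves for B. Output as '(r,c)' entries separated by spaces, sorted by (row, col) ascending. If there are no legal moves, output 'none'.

(0,1): no bracket -> illegal
(0,2): flips 1 -> legal
(0,3): flips 1 -> legal
(1,3): flips 1 -> legal
(1,4): flips 1 -> legal
(2,4): flips 1 -> legal
(2,5): no bracket -> illegal
(3,5): flips 2 -> legal
(3,6): no bracket -> illegal
(3,7): no bracket -> illegal
(4,2): no bracket -> illegal
(4,7): no bracket -> illegal
(5,2): no bracket -> illegal
(5,4): flips 1 -> legal
(5,5): flips 2 -> legal
(5,6): no bracket -> illegal
(5,7): no bracket -> illegal
(6,2): no bracket -> illegal
(6,3): no bracket -> illegal
(6,4): no bracket -> illegal

Answer: (0,2) (0,3) (1,3) (1,4) (2,4) (3,5) (5,4) (5,5)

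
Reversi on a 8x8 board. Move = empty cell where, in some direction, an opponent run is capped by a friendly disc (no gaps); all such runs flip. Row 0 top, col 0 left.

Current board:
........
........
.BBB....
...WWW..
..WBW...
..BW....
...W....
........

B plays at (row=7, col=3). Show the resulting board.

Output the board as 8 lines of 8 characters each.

Place B at (7,3); scan 8 dirs for brackets.
Dir NW: first cell '.' (not opp) -> no flip
Dir N: opp run (6,3) (5,3) capped by B -> flip
Dir NE: first cell '.' (not opp) -> no flip
Dir W: first cell '.' (not opp) -> no flip
Dir E: first cell '.' (not opp) -> no flip
Dir SW: edge -> no flip
Dir S: edge -> no flip
Dir SE: edge -> no flip
All flips: (5,3) (6,3)

Answer: ........
........
.BBB....
...WWW..
..WBW...
..BB....
...B....
...B....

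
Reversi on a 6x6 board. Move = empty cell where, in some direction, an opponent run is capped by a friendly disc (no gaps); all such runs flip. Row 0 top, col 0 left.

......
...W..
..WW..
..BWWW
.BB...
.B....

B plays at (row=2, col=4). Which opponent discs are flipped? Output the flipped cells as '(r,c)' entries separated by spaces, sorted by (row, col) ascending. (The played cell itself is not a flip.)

Dir NW: opp run (1,3), next='.' -> no flip
Dir N: first cell '.' (not opp) -> no flip
Dir NE: first cell '.' (not opp) -> no flip
Dir W: opp run (2,3) (2,2), next='.' -> no flip
Dir E: first cell '.' (not opp) -> no flip
Dir SW: opp run (3,3) capped by B -> flip
Dir S: opp run (3,4), next='.' -> no flip
Dir SE: opp run (3,5), next=edge -> no flip

Answer: (3,3)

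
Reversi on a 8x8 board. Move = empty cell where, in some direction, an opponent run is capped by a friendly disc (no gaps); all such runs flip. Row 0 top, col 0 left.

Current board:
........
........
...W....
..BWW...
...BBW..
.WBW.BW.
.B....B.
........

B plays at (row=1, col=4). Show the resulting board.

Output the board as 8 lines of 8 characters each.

Answer: ........
....B...
...B....
..BWW...
...BBW..
.WBW.BW.
.B....B.
........

Derivation:
Place B at (1,4); scan 8 dirs for brackets.
Dir NW: first cell '.' (not opp) -> no flip
Dir N: first cell '.' (not opp) -> no flip
Dir NE: first cell '.' (not opp) -> no flip
Dir W: first cell '.' (not opp) -> no flip
Dir E: first cell '.' (not opp) -> no flip
Dir SW: opp run (2,3) capped by B -> flip
Dir S: first cell '.' (not opp) -> no flip
Dir SE: first cell '.' (not opp) -> no flip
All flips: (2,3)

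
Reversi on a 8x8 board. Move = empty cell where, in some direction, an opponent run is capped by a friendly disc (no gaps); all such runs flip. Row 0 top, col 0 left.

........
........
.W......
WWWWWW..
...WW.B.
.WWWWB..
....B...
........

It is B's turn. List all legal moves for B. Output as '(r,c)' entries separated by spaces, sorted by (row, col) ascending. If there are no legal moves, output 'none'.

(1,0): no bracket -> illegal
(1,1): no bracket -> illegal
(1,2): no bracket -> illegal
(2,0): no bracket -> illegal
(2,2): flips 2 -> legal
(2,3): no bracket -> illegal
(2,4): flips 4 -> legal
(2,5): no bracket -> illegal
(2,6): no bracket -> illegal
(3,6): no bracket -> illegal
(4,0): no bracket -> illegal
(4,1): no bracket -> illegal
(4,2): flips 1 -> legal
(4,5): no bracket -> illegal
(5,0): flips 4 -> legal
(6,0): no bracket -> illegal
(6,1): no bracket -> illegal
(6,2): no bracket -> illegal
(6,3): no bracket -> illegal
(6,5): no bracket -> illegal

Answer: (2,2) (2,4) (4,2) (5,0)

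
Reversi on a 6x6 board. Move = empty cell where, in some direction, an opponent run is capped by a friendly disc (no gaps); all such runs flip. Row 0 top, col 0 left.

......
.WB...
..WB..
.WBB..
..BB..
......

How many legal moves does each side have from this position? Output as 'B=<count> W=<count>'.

Answer: B=5 W=7

Derivation:
-- B to move --
(0,0): flips 2 -> legal
(0,1): no bracket -> illegal
(0,2): no bracket -> illegal
(1,0): flips 1 -> legal
(1,3): no bracket -> illegal
(2,0): flips 1 -> legal
(2,1): flips 1 -> legal
(3,0): flips 1 -> legal
(4,0): no bracket -> illegal
(4,1): no bracket -> illegal
B mobility = 5
-- W to move --
(0,1): no bracket -> illegal
(0,2): flips 1 -> legal
(0,3): no bracket -> illegal
(1,3): flips 1 -> legal
(1,4): no bracket -> illegal
(2,1): no bracket -> illegal
(2,4): flips 1 -> legal
(3,4): flips 2 -> legal
(4,1): no bracket -> illegal
(4,4): flips 1 -> legal
(5,1): no bracket -> illegal
(5,2): flips 2 -> legal
(5,3): flips 1 -> legal
(5,4): no bracket -> illegal
W mobility = 7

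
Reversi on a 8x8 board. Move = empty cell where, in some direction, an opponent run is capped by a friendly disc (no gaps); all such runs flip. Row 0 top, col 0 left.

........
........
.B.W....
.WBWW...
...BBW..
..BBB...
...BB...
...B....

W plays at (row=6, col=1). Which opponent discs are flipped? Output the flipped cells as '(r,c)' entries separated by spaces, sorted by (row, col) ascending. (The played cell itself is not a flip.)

Dir NW: first cell '.' (not opp) -> no flip
Dir N: first cell '.' (not opp) -> no flip
Dir NE: opp run (5,2) (4,3) capped by W -> flip
Dir W: first cell '.' (not opp) -> no flip
Dir E: first cell '.' (not opp) -> no flip
Dir SW: first cell '.' (not opp) -> no flip
Dir S: first cell '.' (not opp) -> no flip
Dir SE: first cell '.' (not opp) -> no flip

Answer: (4,3) (5,2)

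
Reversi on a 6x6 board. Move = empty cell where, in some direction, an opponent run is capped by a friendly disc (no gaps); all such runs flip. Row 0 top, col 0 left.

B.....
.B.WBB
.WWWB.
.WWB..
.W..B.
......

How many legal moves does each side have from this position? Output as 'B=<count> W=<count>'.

Answer: B=7 W=7

Derivation:
-- B to move --
(0,2): flips 1 -> legal
(0,3): flips 2 -> legal
(0,4): no bracket -> illegal
(1,0): no bracket -> illegal
(1,2): flips 1 -> legal
(2,0): flips 3 -> legal
(3,0): flips 2 -> legal
(3,4): no bracket -> illegal
(4,0): no bracket -> illegal
(4,2): no bracket -> illegal
(4,3): no bracket -> illegal
(5,0): flips 3 -> legal
(5,1): flips 3 -> legal
(5,2): no bracket -> illegal
B mobility = 7
-- W to move --
(0,1): flips 1 -> legal
(0,2): no bracket -> illegal
(0,3): no bracket -> illegal
(0,4): no bracket -> illegal
(0,5): flips 1 -> legal
(1,0): no bracket -> illegal
(1,2): no bracket -> illegal
(2,0): no bracket -> illegal
(2,5): flips 1 -> legal
(3,4): flips 1 -> legal
(3,5): flips 1 -> legal
(4,2): no bracket -> illegal
(4,3): flips 1 -> legal
(4,5): no bracket -> illegal
(5,3): no bracket -> illegal
(5,4): no bracket -> illegal
(5,5): flips 2 -> legal
W mobility = 7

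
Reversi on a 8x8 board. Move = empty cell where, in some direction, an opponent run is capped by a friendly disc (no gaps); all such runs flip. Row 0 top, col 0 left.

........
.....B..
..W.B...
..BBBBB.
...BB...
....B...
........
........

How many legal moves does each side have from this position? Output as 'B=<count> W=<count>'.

Answer: B=2 W=2

Derivation:
-- B to move --
(1,1): flips 1 -> legal
(1,2): flips 1 -> legal
(1,3): no bracket -> illegal
(2,1): no bracket -> illegal
(2,3): no bracket -> illegal
(3,1): no bracket -> illegal
B mobility = 2
-- W to move --
(0,4): no bracket -> illegal
(0,5): no bracket -> illegal
(0,6): no bracket -> illegal
(1,3): no bracket -> illegal
(1,4): no bracket -> illegal
(1,6): no bracket -> illegal
(2,1): no bracket -> illegal
(2,3): no bracket -> illegal
(2,5): no bracket -> illegal
(2,6): no bracket -> illegal
(2,7): no bracket -> illegal
(3,1): no bracket -> illegal
(3,7): no bracket -> illegal
(4,1): no bracket -> illegal
(4,2): flips 1 -> legal
(4,5): no bracket -> illegal
(4,6): no bracket -> illegal
(4,7): no bracket -> illegal
(5,2): no bracket -> illegal
(5,3): no bracket -> illegal
(5,5): flips 2 -> legal
(6,3): no bracket -> illegal
(6,4): no bracket -> illegal
(6,5): no bracket -> illegal
W mobility = 2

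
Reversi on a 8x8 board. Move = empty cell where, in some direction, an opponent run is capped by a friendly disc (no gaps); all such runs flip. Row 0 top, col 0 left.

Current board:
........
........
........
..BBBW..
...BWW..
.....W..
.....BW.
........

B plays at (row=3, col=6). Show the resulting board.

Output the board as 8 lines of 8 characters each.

Place B at (3,6); scan 8 dirs for brackets.
Dir NW: first cell '.' (not opp) -> no flip
Dir N: first cell '.' (not opp) -> no flip
Dir NE: first cell '.' (not opp) -> no flip
Dir W: opp run (3,5) capped by B -> flip
Dir E: first cell '.' (not opp) -> no flip
Dir SW: opp run (4,5), next='.' -> no flip
Dir S: first cell '.' (not opp) -> no flip
Dir SE: first cell '.' (not opp) -> no flip
All flips: (3,5)

Answer: ........
........
........
..BBBBB.
...BWW..
.....W..
.....BW.
........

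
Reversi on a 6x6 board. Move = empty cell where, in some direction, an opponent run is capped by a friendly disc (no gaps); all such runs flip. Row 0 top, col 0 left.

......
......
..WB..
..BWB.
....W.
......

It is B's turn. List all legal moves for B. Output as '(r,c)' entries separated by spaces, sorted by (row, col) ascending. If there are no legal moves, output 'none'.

(1,1): no bracket -> illegal
(1,2): flips 1 -> legal
(1,3): no bracket -> illegal
(2,1): flips 1 -> legal
(2,4): no bracket -> illegal
(3,1): no bracket -> illegal
(3,5): no bracket -> illegal
(4,2): no bracket -> illegal
(4,3): flips 1 -> legal
(4,5): no bracket -> illegal
(5,3): no bracket -> illegal
(5,4): flips 1 -> legal
(5,5): no bracket -> illegal

Answer: (1,2) (2,1) (4,3) (5,4)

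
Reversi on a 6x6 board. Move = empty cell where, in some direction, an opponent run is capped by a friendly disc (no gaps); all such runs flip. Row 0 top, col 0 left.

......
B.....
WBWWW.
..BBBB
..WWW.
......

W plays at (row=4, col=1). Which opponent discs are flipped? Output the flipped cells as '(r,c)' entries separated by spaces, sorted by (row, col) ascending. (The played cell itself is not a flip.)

Dir NW: first cell '.' (not opp) -> no flip
Dir N: first cell '.' (not opp) -> no flip
Dir NE: opp run (3,2) capped by W -> flip
Dir W: first cell '.' (not opp) -> no flip
Dir E: first cell 'W' (not opp) -> no flip
Dir SW: first cell '.' (not opp) -> no flip
Dir S: first cell '.' (not opp) -> no flip
Dir SE: first cell '.' (not opp) -> no flip

Answer: (3,2)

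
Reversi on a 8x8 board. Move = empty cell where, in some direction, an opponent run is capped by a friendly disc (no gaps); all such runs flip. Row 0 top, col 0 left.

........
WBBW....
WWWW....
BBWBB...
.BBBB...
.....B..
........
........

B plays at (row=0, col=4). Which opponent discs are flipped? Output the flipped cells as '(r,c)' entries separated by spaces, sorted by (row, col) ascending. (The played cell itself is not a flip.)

Dir NW: edge -> no flip
Dir N: edge -> no flip
Dir NE: edge -> no flip
Dir W: first cell '.' (not opp) -> no flip
Dir E: first cell '.' (not opp) -> no flip
Dir SW: opp run (1,3) (2,2) capped by B -> flip
Dir S: first cell '.' (not opp) -> no flip
Dir SE: first cell '.' (not opp) -> no flip

Answer: (1,3) (2,2)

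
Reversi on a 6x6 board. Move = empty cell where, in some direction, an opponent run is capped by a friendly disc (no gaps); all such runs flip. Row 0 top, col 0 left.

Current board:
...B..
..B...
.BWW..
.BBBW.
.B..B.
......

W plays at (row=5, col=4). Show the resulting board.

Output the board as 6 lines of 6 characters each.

Answer: ...B..
..B...
.BWW..
.BBBW.
.B..W.
....W.

Derivation:
Place W at (5,4); scan 8 dirs for brackets.
Dir NW: first cell '.' (not opp) -> no flip
Dir N: opp run (4,4) capped by W -> flip
Dir NE: first cell '.' (not opp) -> no flip
Dir W: first cell '.' (not opp) -> no flip
Dir E: first cell '.' (not opp) -> no flip
Dir SW: edge -> no flip
Dir S: edge -> no flip
Dir SE: edge -> no flip
All flips: (4,4)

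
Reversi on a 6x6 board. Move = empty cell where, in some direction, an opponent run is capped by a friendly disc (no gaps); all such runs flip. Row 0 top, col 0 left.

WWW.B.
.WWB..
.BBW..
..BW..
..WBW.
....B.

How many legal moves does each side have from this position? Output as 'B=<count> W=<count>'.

Answer: B=9 W=8

Derivation:
-- B to move --
(0,3): flips 1 -> legal
(1,0): flips 2 -> legal
(1,4): flips 1 -> legal
(2,0): no bracket -> illegal
(2,4): flips 1 -> legal
(3,1): no bracket -> illegal
(3,4): flips 2 -> legal
(3,5): no bracket -> illegal
(4,1): flips 1 -> legal
(4,5): flips 1 -> legal
(5,1): no bracket -> illegal
(5,2): flips 1 -> legal
(5,3): no bracket -> illegal
(5,5): flips 2 -> legal
B mobility = 9
-- W to move --
(0,3): flips 1 -> legal
(0,5): no bracket -> illegal
(1,0): no bracket -> illegal
(1,4): flips 1 -> legal
(1,5): no bracket -> illegal
(2,0): flips 2 -> legal
(2,4): flips 1 -> legal
(3,0): flips 1 -> legal
(3,1): flips 2 -> legal
(3,4): no bracket -> illegal
(4,1): flips 1 -> legal
(4,5): no bracket -> illegal
(5,2): no bracket -> illegal
(5,3): flips 1 -> legal
(5,5): no bracket -> illegal
W mobility = 8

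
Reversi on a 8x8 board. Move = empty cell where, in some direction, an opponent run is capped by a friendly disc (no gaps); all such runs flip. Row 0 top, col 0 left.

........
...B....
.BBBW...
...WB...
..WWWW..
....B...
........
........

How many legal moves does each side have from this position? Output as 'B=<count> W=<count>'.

Answer: B=9 W=10

Derivation:
-- B to move --
(1,4): flips 1 -> legal
(1,5): no bracket -> illegal
(2,5): flips 1 -> legal
(3,1): no bracket -> illegal
(3,2): flips 2 -> legal
(3,5): flips 1 -> legal
(3,6): flips 1 -> legal
(4,1): no bracket -> illegal
(4,6): no bracket -> illegal
(5,1): no bracket -> illegal
(5,2): flips 1 -> legal
(5,3): flips 2 -> legal
(5,5): flips 2 -> legal
(5,6): flips 1 -> legal
B mobility = 9
-- W to move --
(0,2): flips 1 -> legal
(0,3): flips 2 -> legal
(0,4): no bracket -> illegal
(1,0): no bracket -> illegal
(1,1): flips 1 -> legal
(1,2): flips 2 -> legal
(1,4): no bracket -> illegal
(2,0): flips 3 -> legal
(2,5): flips 1 -> legal
(3,0): no bracket -> illegal
(3,1): no bracket -> illegal
(3,2): no bracket -> illegal
(3,5): flips 1 -> legal
(5,3): no bracket -> illegal
(5,5): no bracket -> illegal
(6,3): flips 1 -> legal
(6,4): flips 1 -> legal
(6,5): flips 1 -> legal
W mobility = 10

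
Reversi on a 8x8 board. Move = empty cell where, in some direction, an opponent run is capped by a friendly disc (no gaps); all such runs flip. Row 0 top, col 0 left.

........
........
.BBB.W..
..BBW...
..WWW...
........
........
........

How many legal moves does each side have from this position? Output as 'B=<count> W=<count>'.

-- B to move --
(1,4): no bracket -> illegal
(1,5): no bracket -> illegal
(1,6): no bracket -> illegal
(2,4): no bracket -> illegal
(2,6): no bracket -> illegal
(3,1): no bracket -> illegal
(3,5): flips 1 -> legal
(3,6): no bracket -> illegal
(4,1): no bracket -> illegal
(4,5): flips 1 -> legal
(5,1): flips 1 -> legal
(5,2): flips 1 -> legal
(5,3): flips 1 -> legal
(5,4): flips 1 -> legal
(5,5): flips 1 -> legal
B mobility = 7
-- W to move --
(1,0): flips 2 -> legal
(1,1): flips 2 -> legal
(1,2): flips 3 -> legal
(1,3): flips 2 -> legal
(1,4): no bracket -> illegal
(2,0): no bracket -> illegal
(2,4): flips 1 -> legal
(3,0): no bracket -> illegal
(3,1): flips 2 -> legal
(4,1): no bracket -> illegal
W mobility = 6

Answer: B=7 W=6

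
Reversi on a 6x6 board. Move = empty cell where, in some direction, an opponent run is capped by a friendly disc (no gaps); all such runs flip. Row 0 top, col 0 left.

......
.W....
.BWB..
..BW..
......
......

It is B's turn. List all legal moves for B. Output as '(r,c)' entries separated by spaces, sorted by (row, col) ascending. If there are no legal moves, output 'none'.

Answer: (0,1) (1,2) (3,4) (4,3)

Derivation:
(0,0): no bracket -> illegal
(0,1): flips 1 -> legal
(0,2): no bracket -> illegal
(1,0): no bracket -> illegal
(1,2): flips 1 -> legal
(1,3): no bracket -> illegal
(2,0): no bracket -> illegal
(2,4): no bracket -> illegal
(3,1): no bracket -> illegal
(3,4): flips 1 -> legal
(4,2): no bracket -> illegal
(4,3): flips 1 -> legal
(4,4): no bracket -> illegal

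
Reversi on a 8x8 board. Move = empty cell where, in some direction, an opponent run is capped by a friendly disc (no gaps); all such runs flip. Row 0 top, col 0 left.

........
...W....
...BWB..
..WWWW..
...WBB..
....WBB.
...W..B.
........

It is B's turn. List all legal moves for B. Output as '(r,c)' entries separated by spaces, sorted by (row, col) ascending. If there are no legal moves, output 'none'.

Answer: (0,3) (1,4) (2,2) (2,6) (4,1) (4,2) (5,2) (5,3) (6,4) (7,2)

Derivation:
(0,2): no bracket -> illegal
(0,3): flips 1 -> legal
(0,4): no bracket -> illegal
(1,2): no bracket -> illegal
(1,4): flips 2 -> legal
(1,5): no bracket -> illegal
(2,1): no bracket -> illegal
(2,2): flips 1 -> legal
(2,6): flips 1 -> legal
(3,1): no bracket -> illegal
(3,6): no bracket -> illegal
(4,1): flips 1 -> legal
(4,2): flips 1 -> legal
(4,6): no bracket -> illegal
(5,2): flips 2 -> legal
(5,3): flips 3 -> legal
(6,2): no bracket -> illegal
(6,4): flips 1 -> legal
(6,5): no bracket -> illegal
(7,2): flips 2 -> legal
(7,3): no bracket -> illegal
(7,4): no bracket -> illegal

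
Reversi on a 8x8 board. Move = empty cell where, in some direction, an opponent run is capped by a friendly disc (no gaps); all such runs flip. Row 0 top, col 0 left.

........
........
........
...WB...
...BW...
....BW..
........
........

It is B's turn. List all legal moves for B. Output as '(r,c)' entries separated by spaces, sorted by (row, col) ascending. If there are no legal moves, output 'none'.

Answer: (2,3) (3,2) (4,5) (5,6)

Derivation:
(2,2): no bracket -> illegal
(2,3): flips 1 -> legal
(2,4): no bracket -> illegal
(3,2): flips 1 -> legal
(3,5): no bracket -> illegal
(4,2): no bracket -> illegal
(4,5): flips 1 -> legal
(4,6): no bracket -> illegal
(5,3): no bracket -> illegal
(5,6): flips 1 -> legal
(6,4): no bracket -> illegal
(6,5): no bracket -> illegal
(6,6): no bracket -> illegal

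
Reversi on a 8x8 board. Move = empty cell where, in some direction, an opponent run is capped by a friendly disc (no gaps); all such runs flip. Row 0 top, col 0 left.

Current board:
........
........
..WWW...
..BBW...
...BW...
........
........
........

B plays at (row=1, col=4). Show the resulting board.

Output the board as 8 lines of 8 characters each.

Answer: ........
....B...
..WBW...
..BBW...
...BW...
........
........
........

Derivation:
Place B at (1,4); scan 8 dirs for brackets.
Dir NW: first cell '.' (not opp) -> no flip
Dir N: first cell '.' (not opp) -> no flip
Dir NE: first cell '.' (not opp) -> no flip
Dir W: first cell '.' (not opp) -> no flip
Dir E: first cell '.' (not opp) -> no flip
Dir SW: opp run (2,3) capped by B -> flip
Dir S: opp run (2,4) (3,4) (4,4), next='.' -> no flip
Dir SE: first cell '.' (not opp) -> no flip
All flips: (2,3)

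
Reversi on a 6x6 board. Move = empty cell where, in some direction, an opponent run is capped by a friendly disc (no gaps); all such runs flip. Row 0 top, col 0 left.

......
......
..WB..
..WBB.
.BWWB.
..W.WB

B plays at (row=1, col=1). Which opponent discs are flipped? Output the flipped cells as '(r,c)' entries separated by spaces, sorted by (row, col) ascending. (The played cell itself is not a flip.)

Answer: (2,2)

Derivation:
Dir NW: first cell '.' (not opp) -> no flip
Dir N: first cell '.' (not opp) -> no flip
Dir NE: first cell '.' (not opp) -> no flip
Dir W: first cell '.' (not opp) -> no flip
Dir E: first cell '.' (not opp) -> no flip
Dir SW: first cell '.' (not opp) -> no flip
Dir S: first cell '.' (not opp) -> no flip
Dir SE: opp run (2,2) capped by B -> flip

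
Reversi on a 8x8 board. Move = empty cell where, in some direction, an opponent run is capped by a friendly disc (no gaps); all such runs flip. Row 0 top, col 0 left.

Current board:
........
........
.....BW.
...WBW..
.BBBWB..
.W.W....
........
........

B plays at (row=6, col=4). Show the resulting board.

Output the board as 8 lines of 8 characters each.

Place B at (6,4); scan 8 dirs for brackets.
Dir NW: opp run (5,3) capped by B -> flip
Dir N: first cell '.' (not opp) -> no flip
Dir NE: first cell '.' (not opp) -> no flip
Dir W: first cell '.' (not opp) -> no flip
Dir E: first cell '.' (not opp) -> no flip
Dir SW: first cell '.' (not opp) -> no flip
Dir S: first cell '.' (not opp) -> no flip
Dir SE: first cell '.' (not opp) -> no flip
All flips: (5,3)

Answer: ........
........
.....BW.
...WBW..
.BBBWB..
.W.B....
....B...
........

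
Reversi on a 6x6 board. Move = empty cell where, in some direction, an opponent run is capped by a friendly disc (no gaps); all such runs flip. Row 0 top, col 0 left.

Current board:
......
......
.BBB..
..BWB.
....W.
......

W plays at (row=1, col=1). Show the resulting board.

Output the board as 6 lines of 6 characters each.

Answer: ......
.W....
.BWB..
..BWB.
....W.
......

Derivation:
Place W at (1,1); scan 8 dirs for brackets.
Dir NW: first cell '.' (not opp) -> no flip
Dir N: first cell '.' (not opp) -> no flip
Dir NE: first cell '.' (not opp) -> no flip
Dir W: first cell '.' (not opp) -> no flip
Dir E: first cell '.' (not opp) -> no flip
Dir SW: first cell '.' (not opp) -> no flip
Dir S: opp run (2,1), next='.' -> no flip
Dir SE: opp run (2,2) capped by W -> flip
All flips: (2,2)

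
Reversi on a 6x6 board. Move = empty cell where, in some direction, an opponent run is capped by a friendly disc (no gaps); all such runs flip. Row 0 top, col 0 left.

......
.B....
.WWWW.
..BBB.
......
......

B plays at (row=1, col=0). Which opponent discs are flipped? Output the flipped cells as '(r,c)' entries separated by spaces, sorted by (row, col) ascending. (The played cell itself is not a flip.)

Answer: (2,1)

Derivation:
Dir NW: edge -> no flip
Dir N: first cell '.' (not opp) -> no flip
Dir NE: first cell '.' (not opp) -> no flip
Dir W: edge -> no flip
Dir E: first cell 'B' (not opp) -> no flip
Dir SW: edge -> no flip
Dir S: first cell '.' (not opp) -> no flip
Dir SE: opp run (2,1) capped by B -> flip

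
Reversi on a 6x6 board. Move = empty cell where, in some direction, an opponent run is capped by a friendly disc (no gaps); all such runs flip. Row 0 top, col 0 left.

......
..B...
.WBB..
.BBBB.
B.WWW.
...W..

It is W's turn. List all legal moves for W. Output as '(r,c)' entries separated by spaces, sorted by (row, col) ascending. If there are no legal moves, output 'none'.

Answer: (0,2) (0,3) (1,1) (1,3) (2,0) (2,4) (2,5) (4,1)

Derivation:
(0,1): no bracket -> illegal
(0,2): flips 3 -> legal
(0,3): flips 1 -> legal
(1,1): flips 2 -> legal
(1,3): flips 2 -> legal
(1,4): no bracket -> illegal
(2,0): flips 1 -> legal
(2,4): flips 4 -> legal
(2,5): flips 1 -> legal
(3,0): no bracket -> illegal
(3,5): no bracket -> illegal
(4,1): flips 1 -> legal
(4,5): no bracket -> illegal
(5,0): no bracket -> illegal
(5,1): no bracket -> illegal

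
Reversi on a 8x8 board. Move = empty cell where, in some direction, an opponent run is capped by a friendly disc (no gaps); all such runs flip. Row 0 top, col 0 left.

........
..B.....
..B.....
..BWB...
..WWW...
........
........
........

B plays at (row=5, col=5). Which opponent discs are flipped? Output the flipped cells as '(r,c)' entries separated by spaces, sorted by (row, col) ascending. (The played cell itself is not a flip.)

Dir NW: opp run (4,4) (3,3) capped by B -> flip
Dir N: first cell '.' (not opp) -> no flip
Dir NE: first cell '.' (not opp) -> no flip
Dir W: first cell '.' (not opp) -> no flip
Dir E: first cell '.' (not opp) -> no flip
Dir SW: first cell '.' (not opp) -> no flip
Dir S: first cell '.' (not opp) -> no flip
Dir SE: first cell '.' (not opp) -> no flip

Answer: (3,3) (4,4)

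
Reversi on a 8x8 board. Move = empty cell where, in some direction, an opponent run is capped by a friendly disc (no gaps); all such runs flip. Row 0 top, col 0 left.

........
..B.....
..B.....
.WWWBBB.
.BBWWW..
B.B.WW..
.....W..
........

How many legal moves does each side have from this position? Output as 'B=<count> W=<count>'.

-- B to move --
(2,0): flips 1 -> legal
(2,1): flips 1 -> legal
(2,3): flips 1 -> legal
(2,4): flips 1 -> legal
(3,0): flips 3 -> legal
(4,0): flips 1 -> legal
(4,6): flips 3 -> legal
(5,3): flips 1 -> legal
(5,6): flips 1 -> legal
(6,3): flips 2 -> legal
(6,4): flips 2 -> legal
(6,6): flips 3 -> legal
(7,4): no bracket -> illegal
(7,5): flips 3 -> legal
(7,6): no bracket -> illegal
B mobility = 13
-- W to move --
(0,1): no bracket -> illegal
(0,2): flips 2 -> legal
(0,3): no bracket -> illegal
(1,1): flips 1 -> legal
(1,3): flips 1 -> legal
(2,1): no bracket -> illegal
(2,3): flips 1 -> legal
(2,4): flips 1 -> legal
(2,5): flips 2 -> legal
(2,6): flips 1 -> legal
(2,7): flips 1 -> legal
(3,0): no bracket -> illegal
(3,7): flips 3 -> legal
(4,0): flips 2 -> legal
(4,6): no bracket -> illegal
(4,7): no bracket -> illegal
(5,1): flips 2 -> legal
(5,3): flips 1 -> legal
(6,0): no bracket -> illegal
(6,1): flips 1 -> legal
(6,2): flips 2 -> legal
(6,3): no bracket -> illegal
W mobility = 14

Answer: B=13 W=14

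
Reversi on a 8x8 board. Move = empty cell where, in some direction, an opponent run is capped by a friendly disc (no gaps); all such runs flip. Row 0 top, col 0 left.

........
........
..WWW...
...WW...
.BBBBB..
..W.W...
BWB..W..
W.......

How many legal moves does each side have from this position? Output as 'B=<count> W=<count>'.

Answer: B=9 W=10

Derivation:
-- B to move --
(1,1): flips 2 -> legal
(1,2): flips 2 -> legal
(1,3): flips 2 -> legal
(1,4): flips 2 -> legal
(1,5): flips 2 -> legal
(2,1): no bracket -> illegal
(2,5): flips 1 -> legal
(3,1): no bracket -> illegal
(3,2): no bracket -> illegal
(3,5): no bracket -> illegal
(5,0): no bracket -> illegal
(5,1): no bracket -> illegal
(5,3): no bracket -> illegal
(5,5): no bracket -> illegal
(5,6): no bracket -> illegal
(6,3): flips 2 -> legal
(6,4): flips 1 -> legal
(6,6): no bracket -> illegal
(7,1): no bracket -> illegal
(7,2): no bracket -> illegal
(7,4): no bracket -> illegal
(7,5): no bracket -> illegal
(7,6): flips 2 -> legal
B mobility = 9
-- W to move --
(3,0): flips 1 -> legal
(3,1): no bracket -> illegal
(3,2): flips 2 -> legal
(3,5): no bracket -> illegal
(3,6): flips 1 -> legal
(4,0): no bracket -> illegal
(4,6): no bracket -> illegal
(5,0): flips 1 -> legal
(5,1): flips 1 -> legal
(5,3): flips 1 -> legal
(5,5): flips 1 -> legal
(5,6): flips 1 -> legal
(6,3): flips 1 -> legal
(7,1): no bracket -> illegal
(7,2): flips 1 -> legal
(7,3): no bracket -> illegal
W mobility = 10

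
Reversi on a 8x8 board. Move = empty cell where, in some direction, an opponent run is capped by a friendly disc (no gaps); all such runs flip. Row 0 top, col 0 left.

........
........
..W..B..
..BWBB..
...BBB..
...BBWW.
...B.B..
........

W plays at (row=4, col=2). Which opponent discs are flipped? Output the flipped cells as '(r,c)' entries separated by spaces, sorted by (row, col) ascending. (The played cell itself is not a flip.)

Answer: (3,2)

Derivation:
Dir NW: first cell '.' (not opp) -> no flip
Dir N: opp run (3,2) capped by W -> flip
Dir NE: first cell 'W' (not opp) -> no flip
Dir W: first cell '.' (not opp) -> no flip
Dir E: opp run (4,3) (4,4) (4,5), next='.' -> no flip
Dir SW: first cell '.' (not opp) -> no flip
Dir S: first cell '.' (not opp) -> no flip
Dir SE: opp run (5,3), next='.' -> no flip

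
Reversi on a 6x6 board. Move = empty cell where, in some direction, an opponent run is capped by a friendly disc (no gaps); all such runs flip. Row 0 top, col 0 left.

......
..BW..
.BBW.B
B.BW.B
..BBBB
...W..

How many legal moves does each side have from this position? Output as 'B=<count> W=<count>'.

-- B to move --
(0,2): no bracket -> illegal
(0,3): flips 3 -> legal
(0,4): flips 1 -> legal
(1,4): flips 2 -> legal
(2,4): flips 2 -> legal
(3,4): flips 2 -> legal
(5,2): no bracket -> illegal
(5,4): no bracket -> illegal
B mobility = 5
-- W to move --
(0,1): flips 1 -> legal
(0,2): no bracket -> illegal
(0,3): no bracket -> illegal
(1,0): no bracket -> illegal
(1,1): flips 2 -> legal
(1,4): no bracket -> illegal
(1,5): no bracket -> illegal
(2,0): flips 2 -> legal
(2,4): no bracket -> illegal
(3,1): flips 3 -> legal
(3,4): no bracket -> illegal
(4,0): no bracket -> illegal
(4,1): flips 1 -> legal
(5,1): flips 1 -> legal
(5,2): no bracket -> illegal
(5,4): no bracket -> illegal
(5,5): flips 1 -> legal
W mobility = 7

Answer: B=5 W=7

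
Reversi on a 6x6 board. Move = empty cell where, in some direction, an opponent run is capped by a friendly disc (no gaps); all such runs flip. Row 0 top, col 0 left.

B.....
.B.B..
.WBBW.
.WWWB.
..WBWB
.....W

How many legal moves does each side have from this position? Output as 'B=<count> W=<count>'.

-- B to move --
(1,0): flips 2 -> legal
(1,2): no bracket -> illegal
(1,4): flips 1 -> legal
(1,5): no bracket -> illegal
(2,0): flips 1 -> legal
(2,5): flips 1 -> legal
(3,0): flips 3 -> legal
(3,5): flips 1 -> legal
(4,0): flips 1 -> legal
(4,1): flips 4 -> legal
(5,1): no bracket -> illegal
(5,2): flips 2 -> legal
(5,3): no bracket -> illegal
(5,4): flips 1 -> legal
B mobility = 10
-- W to move --
(0,1): flips 1 -> legal
(0,2): flips 1 -> legal
(0,3): flips 2 -> legal
(0,4): flips 2 -> legal
(1,0): no bracket -> illegal
(1,2): flips 1 -> legal
(1,4): flips 1 -> legal
(2,0): no bracket -> illegal
(2,5): no bracket -> illegal
(3,5): flips 2 -> legal
(5,2): no bracket -> illegal
(5,3): flips 1 -> legal
(5,4): flips 1 -> legal
W mobility = 9

Answer: B=10 W=9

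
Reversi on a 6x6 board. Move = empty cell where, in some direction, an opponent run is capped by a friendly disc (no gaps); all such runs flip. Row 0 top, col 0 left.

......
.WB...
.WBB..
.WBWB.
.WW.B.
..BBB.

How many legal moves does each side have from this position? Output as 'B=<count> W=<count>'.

Answer: B=7 W=8

Derivation:
-- B to move --
(0,0): flips 1 -> legal
(0,1): no bracket -> illegal
(0,2): no bracket -> illegal
(1,0): flips 2 -> legal
(2,0): flips 3 -> legal
(2,4): no bracket -> illegal
(3,0): flips 3 -> legal
(4,0): flips 1 -> legal
(4,3): flips 1 -> legal
(5,0): flips 1 -> legal
(5,1): no bracket -> illegal
B mobility = 7
-- W to move --
(0,1): no bracket -> illegal
(0,2): flips 3 -> legal
(0,3): flips 1 -> legal
(1,3): flips 3 -> legal
(1,4): flips 2 -> legal
(2,4): flips 2 -> legal
(2,5): no bracket -> illegal
(3,5): flips 1 -> legal
(4,3): flips 1 -> legal
(4,5): no bracket -> illegal
(5,1): no bracket -> illegal
(5,5): flips 1 -> legal
W mobility = 8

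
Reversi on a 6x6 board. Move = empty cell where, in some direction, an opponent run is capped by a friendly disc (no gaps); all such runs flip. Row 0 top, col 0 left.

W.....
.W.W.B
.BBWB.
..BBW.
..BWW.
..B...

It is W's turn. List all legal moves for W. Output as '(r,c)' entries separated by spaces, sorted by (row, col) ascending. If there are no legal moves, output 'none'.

Answer: (1,0) (1,4) (2,0) (2,5) (3,1) (3,5) (4,1)

Derivation:
(0,4): no bracket -> illegal
(0,5): no bracket -> illegal
(1,0): flips 2 -> legal
(1,2): no bracket -> illegal
(1,4): flips 1 -> legal
(2,0): flips 2 -> legal
(2,5): flips 1 -> legal
(3,0): no bracket -> illegal
(3,1): flips 4 -> legal
(3,5): flips 1 -> legal
(4,1): flips 2 -> legal
(5,1): no bracket -> illegal
(5,3): no bracket -> illegal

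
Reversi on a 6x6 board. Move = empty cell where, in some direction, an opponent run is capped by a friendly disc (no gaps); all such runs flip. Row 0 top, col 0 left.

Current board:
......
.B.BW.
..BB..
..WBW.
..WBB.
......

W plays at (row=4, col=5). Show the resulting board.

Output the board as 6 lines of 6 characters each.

Answer: ......
.B.BW.
..BB..
..WBW.
..WWWW
......

Derivation:
Place W at (4,5); scan 8 dirs for brackets.
Dir NW: first cell 'W' (not opp) -> no flip
Dir N: first cell '.' (not opp) -> no flip
Dir NE: edge -> no flip
Dir W: opp run (4,4) (4,3) capped by W -> flip
Dir E: edge -> no flip
Dir SW: first cell '.' (not opp) -> no flip
Dir S: first cell '.' (not opp) -> no flip
Dir SE: edge -> no flip
All flips: (4,3) (4,4)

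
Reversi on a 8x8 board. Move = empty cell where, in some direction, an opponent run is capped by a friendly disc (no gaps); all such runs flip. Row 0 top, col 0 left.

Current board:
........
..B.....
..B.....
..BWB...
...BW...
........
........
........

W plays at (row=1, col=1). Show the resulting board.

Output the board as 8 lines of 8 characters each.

Place W at (1,1); scan 8 dirs for brackets.
Dir NW: first cell '.' (not opp) -> no flip
Dir N: first cell '.' (not opp) -> no flip
Dir NE: first cell '.' (not opp) -> no flip
Dir W: first cell '.' (not opp) -> no flip
Dir E: opp run (1,2), next='.' -> no flip
Dir SW: first cell '.' (not opp) -> no flip
Dir S: first cell '.' (not opp) -> no flip
Dir SE: opp run (2,2) capped by W -> flip
All flips: (2,2)

Answer: ........
.WB.....
..W.....
..BWB...
...BW...
........
........
........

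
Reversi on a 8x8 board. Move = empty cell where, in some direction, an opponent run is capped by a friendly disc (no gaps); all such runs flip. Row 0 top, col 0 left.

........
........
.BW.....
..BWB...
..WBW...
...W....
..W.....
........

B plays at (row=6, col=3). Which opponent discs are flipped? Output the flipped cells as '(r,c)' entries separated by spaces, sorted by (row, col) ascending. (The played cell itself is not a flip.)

Dir NW: first cell '.' (not opp) -> no flip
Dir N: opp run (5,3) capped by B -> flip
Dir NE: first cell '.' (not opp) -> no flip
Dir W: opp run (6,2), next='.' -> no flip
Dir E: first cell '.' (not opp) -> no flip
Dir SW: first cell '.' (not opp) -> no flip
Dir S: first cell '.' (not opp) -> no flip
Dir SE: first cell '.' (not opp) -> no flip

Answer: (5,3)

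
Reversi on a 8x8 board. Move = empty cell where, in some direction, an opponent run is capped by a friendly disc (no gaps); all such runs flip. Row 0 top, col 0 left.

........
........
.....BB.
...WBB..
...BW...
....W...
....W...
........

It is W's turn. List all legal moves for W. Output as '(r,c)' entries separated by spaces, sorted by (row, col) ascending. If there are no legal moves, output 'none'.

Answer: (1,7) (2,4) (3,2) (3,6) (4,2) (5,3)

Derivation:
(1,4): no bracket -> illegal
(1,5): no bracket -> illegal
(1,6): no bracket -> illegal
(1,7): flips 2 -> legal
(2,3): no bracket -> illegal
(2,4): flips 1 -> legal
(2,7): no bracket -> illegal
(3,2): flips 1 -> legal
(3,6): flips 2 -> legal
(3,7): no bracket -> illegal
(4,2): flips 1 -> legal
(4,5): no bracket -> illegal
(4,6): no bracket -> illegal
(5,2): no bracket -> illegal
(5,3): flips 1 -> legal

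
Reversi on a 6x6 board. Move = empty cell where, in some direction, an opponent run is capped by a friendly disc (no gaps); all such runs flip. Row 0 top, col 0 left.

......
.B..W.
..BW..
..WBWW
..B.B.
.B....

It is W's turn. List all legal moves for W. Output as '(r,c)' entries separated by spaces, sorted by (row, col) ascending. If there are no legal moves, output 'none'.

Answer: (1,2) (2,1) (4,3) (5,2) (5,3) (5,4)

Derivation:
(0,0): no bracket -> illegal
(0,1): no bracket -> illegal
(0,2): no bracket -> illegal
(1,0): no bracket -> illegal
(1,2): flips 1 -> legal
(1,3): no bracket -> illegal
(2,0): no bracket -> illegal
(2,1): flips 1 -> legal
(2,4): no bracket -> illegal
(3,1): no bracket -> illegal
(4,0): no bracket -> illegal
(4,1): no bracket -> illegal
(4,3): flips 1 -> legal
(4,5): no bracket -> illegal
(5,0): no bracket -> illegal
(5,2): flips 1 -> legal
(5,3): flips 1 -> legal
(5,4): flips 1 -> legal
(5,5): no bracket -> illegal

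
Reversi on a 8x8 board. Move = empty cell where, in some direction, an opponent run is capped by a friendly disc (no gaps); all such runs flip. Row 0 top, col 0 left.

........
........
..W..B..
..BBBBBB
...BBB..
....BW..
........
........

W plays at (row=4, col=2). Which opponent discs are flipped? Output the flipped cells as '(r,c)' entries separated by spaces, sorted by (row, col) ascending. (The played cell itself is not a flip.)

Dir NW: first cell '.' (not opp) -> no flip
Dir N: opp run (3,2) capped by W -> flip
Dir NE: opp run (3,3), next='.' -> no flip
Dir W: first cell '.' (not opp) -> no flip
Dir E: opp run (4,3) (4,4) (4,5), next='.' -> no flip
Dir SW: first cell '.' (not opp) -> no flip
Dir S: first cell '.' (not opp) -> no flip
Dir SE: first cell '.' (not opp) -> no flip

Answer: (3,2)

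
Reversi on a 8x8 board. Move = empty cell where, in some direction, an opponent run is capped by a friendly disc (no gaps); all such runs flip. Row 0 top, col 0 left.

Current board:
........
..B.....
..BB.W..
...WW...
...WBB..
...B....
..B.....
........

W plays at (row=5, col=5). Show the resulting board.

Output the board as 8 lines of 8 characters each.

Answer: ........
..B.....
..BB.W..
...WW...
...WWB..
...B.W..
..B.....
........

Derivation:
Place W at (5,5); scan 8 dirs for brackets.
Dir NW: opp run (4,4) capped by W -> flip
Dir N: opp run (4,5), next='.' -> no flip
Dir NE: first cell '.' (not opp) -> no flip
Dir W: first cell '.' (not opp) -> no flip
Dir E: first cell '.' (not opp) -> no flip
Dir SW: first cell '.' (not opp) -> no flip
Dir S: first cell '.' (not opp) -> no flip
Dir SE: first cell '.' (not opp) -> no flip
All flips: (4,4)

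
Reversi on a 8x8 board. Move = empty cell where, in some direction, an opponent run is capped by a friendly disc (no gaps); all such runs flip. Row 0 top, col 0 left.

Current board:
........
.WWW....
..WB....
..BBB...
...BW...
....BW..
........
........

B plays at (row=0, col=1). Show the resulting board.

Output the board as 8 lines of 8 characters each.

Place B at (0,1); scan 8 dirs for brackets.
Dir NW: edge -> no flip
Dir N: edge -> no flip
Dir NE: edge -> no flip
Dir W: first cell '.' (not opp) -> no flip
Dir E: first cell '.' (not opp) -> no flip
Dir SW: first cell '.' (not opp) -> no flip
Dir S: opp run (1,1), next='.' -> no flip
Dir SE: opp run (1,2) capped by B -> flip
All flips: (1,2)

Answer: .B......
.WBW....
..WB....
..BBB...
...BW...
....BW..
........
........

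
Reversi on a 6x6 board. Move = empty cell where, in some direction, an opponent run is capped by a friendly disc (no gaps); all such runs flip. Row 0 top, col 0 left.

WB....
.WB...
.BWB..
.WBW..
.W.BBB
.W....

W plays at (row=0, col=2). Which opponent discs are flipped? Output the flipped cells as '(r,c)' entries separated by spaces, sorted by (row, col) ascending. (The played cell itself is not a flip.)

Dir NW: edge -> no flip
Dir N: edge -> no flip
Dir NE: edge -> no flip
Dir W: opp run (0,1) capped by W -> flip
Dir E: first cell '.' (not opp) -> no flip
Dir SW: first cell 'W' (not opp) -> no flip
Dir S: opp run (1,2) capped by W -> flip
Dir SE: first cell '.' (not opp) -> no flip

Answer: (0,1) (1,2)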